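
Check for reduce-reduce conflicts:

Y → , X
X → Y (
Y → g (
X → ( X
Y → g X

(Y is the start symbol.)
No reduce-reduce conflicts

A reduce-reduce conflict occurs when an LR(0) state has two complete items [A → α .] and [B → β .] — both call for a reduction, and with no lookahead the parser cannot choose between them.

Augment with Y' → Y and build the canonical LR(0) collection (I0 = CLOSURE({[Y' → . Y]}), then GOTO on every symbol after a dot until no new states appear). It has 11 states:
  I0: { [Y → . , X], [Y → . g (], [Y → . g X], [Y' → . Y] }  — shift
  I1: { [X → . ( X], [X → . Y (], [Y → , . X], [Y → . , X], [Y → . g (], [Y → . g X] }  — shift
  I2: { [Y' → Y .] }  — accept
  I3: { [X → . ( X], [X → . Y (], [Y → . , X], [Y → . g (], [Y → . g X], [Y → g . (], [Y → g . X] }  — shift
  I4: { [X → ( . X], [X → . ( X], [X → . Y (], [Y → . , X], [Y → . g (], [Y → . g X], [Y → g ( .] }  — shift, reduce
  I5: { [Y → g X .] }  — reduce
  I6: { [X → Y . (] }  — shift
  I7: { [X → Y ( .] }  — reduce
  I8: { [X → ( . X], [X → . ( X], [X → . Y (], [Y → . , X], [Y → . g (], [Y → . g X] }  — shift
  I9: { [X → ( X .] }  — reduce
  I10: { [Y → , X .] }  — reduce

No state contains more than one complete item.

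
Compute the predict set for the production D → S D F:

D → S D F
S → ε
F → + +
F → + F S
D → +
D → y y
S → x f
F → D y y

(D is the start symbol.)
{ '+', 'x', 'y' }

PREDICT(D → S D F) = (FIRST(RHS) \ {ε}) ∪ (FOLLOW(D) if ε ∈ FIRST(RHS), i.e. RHS ⇒* ε)
FIRST(S) = { 'x', ε }
FIRST(D) = { '+', 'x', 'y' }
FIRST(S D F) = { '+', 'x', 'y' }
ε ∉ FIRST(S D F), so FOLLOW(D) is not added.
PREDICT(D → S D F) = { '+', 'x', 'y' }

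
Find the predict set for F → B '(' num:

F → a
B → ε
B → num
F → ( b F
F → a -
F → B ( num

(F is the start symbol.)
{ '(', 'num' }

PREDICT(F → B '(' num) = (FIRST(RHS) \ {ε}) ∪ (FOLLOW(F) if ε ∈ FIRST(RHS), i.e. RHS ⇒* ε)
FIRST(B) = { 'num', ε }
FIRST(B '(' num) = { '(', 'num' }
ε ∉ FIRST(B '(' num), so FOLLOW(F) is not added.
PREDICT(F → B '(' num) = { '(', 'num' }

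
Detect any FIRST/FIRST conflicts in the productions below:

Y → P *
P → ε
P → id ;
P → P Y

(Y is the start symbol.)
Yes. P → id ';' / P → P Y on { 'id' }

A FIRST/FIRST conflict occurs when two productions N → α and N → β for the same non-terminal have FIRST(α) ∩ FIRST(β) ≠ ∅ (with ε ∈ FIRST of a nullable right-hand side, so two nullable alternatives also conflict).

FIRST sets of the non-terminals at (or reachable through a nullable prefix from) the front of some alternative:
  FIRST(P) = { '*', 'id', ε }
  FIRST(Y) = { '*', 'id' }

Productions for P:
  P → ε: FIRST = { ε }
  P → id ;: FIRST = { 'id' }
  P → P Y: FIRST = { '*', 'id' }
Y has only one production, so no FIRST/FIRST conflict is possible there.

Conflict for P: P → id ; and P → P Y
  Overlap: { 'id' }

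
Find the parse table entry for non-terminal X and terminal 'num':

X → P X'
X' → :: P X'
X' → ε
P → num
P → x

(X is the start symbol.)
To find M[X, 'num'], we find productions for X where 'num' is in the predict set (PREDICT(N → α) = (FIRST(α) \ {ε}) ∪ (FOLLOW(N) if α ⇒* ε)).

Relevant sets:
  FIRST(P) = { 'num', 'x' }

X → P X': PREDICT = { 'num', 'x' }
  'num' is in predict set, so this production goes in M[X, 'num']

M[X, 'num'] = X → P X'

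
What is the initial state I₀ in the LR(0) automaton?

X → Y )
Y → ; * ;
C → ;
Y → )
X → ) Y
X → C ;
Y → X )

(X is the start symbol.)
{ [C → . ;], [X → . ) Y], [X → . C ;], [X → . Y )], [X' → . X], [Y → . )], [Y → . ; * ;], [Y → . X )] }

First, augment the grammar with X' → X
I₀ = CLOSURE({ [X' → . X] }):
  [X' → . X] has the dot before X: add [X → . Y )], [X → . ) Y], [X → . C ;]
  [X → . Y )] has the dot before Y: add [Y → . ; * ;], [Y → . )], [Y → . X )]
  [X → . C ;] has the dot before C: add [C → . ;]
No further items can be added.

I₀ = { [C → . ;], [X → . ) Y], [X → . C ;], [X → . Y )], [X' → . X], [Y → . )], [Y → . ; * ;], [Y → . X )] }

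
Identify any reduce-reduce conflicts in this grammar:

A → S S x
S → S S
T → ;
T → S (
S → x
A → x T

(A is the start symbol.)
A reduce-reduce conflict occurs when an LR(0) state has two complete items [A → α .] and [B → β .] — both call for a reduction, and with no lookahead the parser cannot choose between them.

Augment with A' → A and build the canonical LR(0) collection (I0 = CLOSURE({[A' → . A]}), then GOTO on every symbol after a dot until no new states appear). It has 12 states:
  I0: { [A → . S S x], [A → . x T], [A' → . A], [S → . S S], [S → . x] }  — shift
  I1: { [A' → A .] }  — accept
  I2: { [A → S . S x], [S → . S S], [S → . x], [S → S . S] }  — shift
  I3: { [A → x . T], [S → . S S], [S → . x], [S → x .], [T → . ;], [T → . S (] }  — shift, reduce
  I4: { [T → ; .] }  — reduce
  I5: { [S → . S S], [S → . x], [S → S . S], [T → S . (] }  — shift
  I6: { [A → x T .] }  — reduce
  I7: { [S → x .] }  — reduce
  I8: { [T → S ( .] }  — reduce
  I9: { [S → . S S], [S → . x], [S → S . S], [S → S S .] }  — shift, reduce
  I10: { [A → S S . x], [S → . S S], [S → . x], [S → S . S], [S → S S .] }  — shift, reduce
  I11: { [A → S S x .], [S → x .] }  — 2 reduces

I11 contains complete items [A → S S x .], [S → x .] — reduce-reduce conflict.

Answer: Yes — I11: [A → S S x .] vs [S → x .]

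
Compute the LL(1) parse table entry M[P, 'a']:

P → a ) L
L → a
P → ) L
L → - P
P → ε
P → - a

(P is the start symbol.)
To find M[P, 'a'], we find productions for P where 'a' is in the predict set (PREDICT(N → α) = (FIRST(α) \ {ε}) ∪ (FOLLOW(N) if α ⇒* ε)).

Relevant sets:
  FOLLOW(P) = { $ }

P → a ) L: PREDICT = { 'a' }
  'a' is in predict set, so this production goes in M[P, 'a']
P → ) L: PREDICT = { ')' }
P → ε: PREDICT = { $ }
P → - a: PREDICT = { '-' }

M[P, 'a'] = P → a ) L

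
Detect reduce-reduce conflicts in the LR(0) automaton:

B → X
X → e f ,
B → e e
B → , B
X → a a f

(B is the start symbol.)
A reduce-reduce conflict occurs when an LR(0) state has two complete items [A → α .] and [B → β .] — both call for a reduction, and with no lookahead the parser cannot choose between them.

Augment with B' → B and build the canonical LR(0) collection (I0 = CLOSURE({[B' → . B]}), then GOTO on every symbol after a dot until no new states appear). It has 12 states:
  I0: { [B → . , B], [B → . X], [B → . e e], [B' → . B], [X → . a a f], [X → . e f ,] }  — shift
  I1: { [B → , . B], [B → . , B], [B → . X], [B → . e e], [X → . a a f], [X → . e f ,] }  — shift
  I2: { [B' → B .] }  — accept
  I3: { [B → X .] }  — reduce
  I4: { [X → a . a f] }  — shift
  I5: { [B → e . e], [X → e . f ,] }  — shift
  I6: { [B → e e .] }  — reduce
  I7: { [X → e f . ,] }  — shift
  I8: { [X → e f , .] }  — reduce
  I9: { [X → a a . f] }  — shift
  I10: { [X → a a f .] }  — reduce
  I11: { [B → , B .] }  — reduce

No state contains more than one complete item.

Answer: No reduce-reduce conflicts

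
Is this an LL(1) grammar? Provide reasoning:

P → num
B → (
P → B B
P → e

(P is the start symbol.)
Relevant sets:
  FIRST(B) = { '(' }

For P:
  PREDICT(P → num) = { 'num' }
  PREDICT(P → B B) = { '(' }
  PREDICT(P → e) = { 'e' }
B has a single production, so nothing to check there.

All predict sets are disjoint. The grammar IS LL(1).

Answer: Yes, the grammar is LL(1).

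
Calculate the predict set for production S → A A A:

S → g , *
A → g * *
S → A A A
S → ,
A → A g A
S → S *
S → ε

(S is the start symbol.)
PREDICT(S → A A A) = (FIRST(RHS) \ {ε}) ∪ (FOLLOW(S) if ε ∈ FIRST(RHS), i.e. RHS ⇒* ε)
FIRST(A) = { 'g' }
FIRST(A A A) = { 'g' }
ε ∉ FIRST(A A A), so FOLLOW(S) is not added.
PREDICT(S → A A A) = { 'g' }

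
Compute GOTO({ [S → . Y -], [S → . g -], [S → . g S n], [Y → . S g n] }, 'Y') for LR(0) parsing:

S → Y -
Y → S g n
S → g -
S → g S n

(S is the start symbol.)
GOTO(I, 'Y') = CLOSURE({ [A → αX.β] : [A → α.Xβ] ∈ I, X = 'Y' })

Items with dot before 'Y', with the dot advanced:
  [S → . Y -] → [S → Y . -]
Closure adds nothing (no advanced item has the dot before a non-terminal).

GOTO = { [S → Y . -] }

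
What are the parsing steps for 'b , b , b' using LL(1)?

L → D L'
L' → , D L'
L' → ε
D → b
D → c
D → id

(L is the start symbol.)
LL(1) parsing maintains a stack (initially the start symbol over $) and the input. At each step: if the stack top is a terminal, match it against the current input token; if it is a non-terminal N, replace it with the RHS of M[N, lookahead] (the unique production whose predict set contains the lookahead).

Stack is shown with the top on the left.

Stack     Input        Action
-----------------------------
L $       b , b , b $  output L → D L'
D L' $    b , b , b $  output D → b
b L' $    b , b , b $  match 'b'
L' $      , b , b $    output L' → , D L'
, D L' $  , b , b $    match ','
D L' $    b , b $      output D → b
b L' $    b , b $      match 'b'
L' $      , b $        output L' → , D L'
, D L' $  , b $        match ','
D L' $    b $          output D → b
b L' $    b $          match 'b'
L' $      $            output L' → ε
$         $            accept

The string is accepted.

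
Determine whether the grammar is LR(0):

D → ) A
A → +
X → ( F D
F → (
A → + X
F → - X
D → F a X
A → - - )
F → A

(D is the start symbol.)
A grammar is LR(0) if no state in the canonical LR(0) collection has:
  - both a shift item (dot before a terminal) and a complete item (shift-reduce conflict), or
  - two or more complete items (reduce-reduce conflict; the accept item [D' → D .] counts as a complete item here).

Augment with D' → D and build the canonical LR(0) collection (I0 = CLOSURE({[D' → . D]}), then GOTO on every symbol after a dot until no new states appear). It has 19 states:
  I0: { [A → . + X], [A → . +], [A → . - - )], [D → . ) A], [D → . F a X], [D' → . D], [F → . (], [F → . - X], [F → . A] }  — shift
  I1: { [F → ( .] }  — reduce
  I2: { [A → . + X], [A → . +], [A → . - - )], [D → ) . A] }  — shift
  I3: { [A → + . X], [A → + .], [X → . ( F D] }  — shift, reduce
  I4: { [A → - . - )], [F → - . X], [X → . ( F D] }  — shift
  I5: { [F → A .] }  — reduce
  I6: { [D' → D .] }  — accept
  I7: { [D → F . a X] }  — shift
  I8: { [D → F a . X], [X → . ( F D] }  — shift
  I9: { [A → . + X], [A → . +], [A → . - - )], [F → . (], [F → . - X], [F → . A], [X → ( . F D] }  — shift
  I10: { [D → F a X .] }  — reduce
  I11: { [A → . + X], [A → . +], [A → . - - )], [D → . ) A], [D → . F a X], [F → . (], [F → . - X], [F → . A], [X → ( F . D] }  — shift
  I12: { [X → ( F D .] }  — reduce
  I13: { [A → - - . )] }  — shift
  I14: { [F → - X .] }  — reduce
  I15: { [A → - - ) .] }  — reduce
  I16: { [A → + X .] }  — reduce
  I17: { [A → - . - )] }  — shift
  I18: { [D → ) A .] }  — reduce

Conflict in state I3:
  Shift-reduce conflict between [A → + .] and [X → . ( F D]
So the grammar is NOT LR(0).

Answer: No. Shift-reduce conflict between [A → + .] and [X → . ( F D]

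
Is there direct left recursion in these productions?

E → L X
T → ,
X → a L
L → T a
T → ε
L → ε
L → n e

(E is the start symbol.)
No direct left recursion

Direct left recursion occurs when N → N α for some non-terminal N (the right-hand side begins with the left-hand side itself).

E → L X: starts with L
T → ,: starts with ','
X → a L: starts with a
L → T a: starts with T
T → ε: starts with ε
L → ε: starts with ε
L → n e: starts with n

No direct left recursion found.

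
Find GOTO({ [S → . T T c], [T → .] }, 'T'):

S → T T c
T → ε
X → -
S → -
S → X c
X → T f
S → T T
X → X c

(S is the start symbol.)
GOTO(I, 'T') = CLOSURE({ [A → αX.β] : [A → α.Xβ] ∈ I, X = 'T' })

Items with dot before 'T', with the dot advanced:
  [S → . T T c] → [S → T . T c]
Closure of the advanced items:
  [S → T . T c] has the dot before T: add [T → .]

GOTO = { [S → T . T c], [T → .] }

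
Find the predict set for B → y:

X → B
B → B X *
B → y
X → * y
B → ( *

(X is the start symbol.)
PREDICT(B → y) = (FIRST(RHS) \ {ε}) ∪ (FOLLOW(B) if ε ∈ FIRST(RHS), i.e. RHS ⇒* ε)
FIRST(y) = { 'y' }
ε ∉ FIRST(y), so FOLLOW(B) is not added.
PREDICT(B → y) = { 'y' }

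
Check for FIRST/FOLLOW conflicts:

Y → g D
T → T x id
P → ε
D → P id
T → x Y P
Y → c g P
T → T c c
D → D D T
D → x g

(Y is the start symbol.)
No FIRST/FOLLOW conflicts.

Nullable non-terminals: P.
P has a nullable alternative but only one production, so nothing to check.

D, T, Y have no nullable alternative, so no FIRST/FOLLOW check is needed there.

No FIRST/FOLLOW conflicts found.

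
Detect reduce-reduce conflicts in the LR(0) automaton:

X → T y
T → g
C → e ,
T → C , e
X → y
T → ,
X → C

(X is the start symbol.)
No reduce-reduce conflicts

A reduce-reduce conflict occurs when an LR(0) state has two complete items [A → α .] and [B → β .] — both call for a reduction, and with no lookahead the parser cannot choose between them.

Augment with X' → X and build the canonical LR(0) collection (I0 = CLOSURE({[X' → . X]}), then GOTO on every symbol after a dot until no new states appear). It has 12 states:
  I0: { [C → . e ,], [T → . ,], [T → . C , e], [T → . g], [X → . C], [X → . T y], [X → . y], [X' → . X] }  — shift
  I1: { [T → , .] }  — reduce
  I2: { [T → C . , e], [X → C .] }  — shift, reduce
  I3: { [X → T . y] }  — shift
  I4: { [X' → X .] }  — accept
  I5: { [C → e . ,] }  — shift
  I6: { [T → g .] }  — reduce
  I7: { [X → y .] }  — reduce
  I8: { [C → e , .] }  — reduce
  I9: { [X → T y .] }  — reduce
  I10: { [T → C , . e] }  — shift
  I11: { [T → C , e .] }  — reduce

No state contains more than one complete item.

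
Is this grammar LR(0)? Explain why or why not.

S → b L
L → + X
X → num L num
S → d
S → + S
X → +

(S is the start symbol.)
Augment with S' → S and build the canonical LR(0) collection (I0 = CLOSURE({[S' → . S]}), then GOTO on every symbol after a dot until no new states appear). It has 13 states:
  I0: { [S → . + S], [S → . b L], [S → . d], [S' → . S] }  — shift
  I1: { [S → + . S], [S → . + S], [S → . b L], [S → . d] }  — shift
  I2: { [S' → S .] }  — accept
  I3: { [L → . + X], [S → b . L] }  — shift
  I4: { [S → d .] }  — reduce
  I5: { [L → + . X], [X → . +], [X → . num L num] }  — shift
  I6: { [S → b L .] }  — reduce
  I7: { [X → + .] }  — reduce
  I8: { [L → + X .] }  — reduce
  I9: { [L → . + X], [X → num . L num] }  — shift
  I10: { [X → num L . num] }  — shift
  I11: { [X → num L num .] }  — reduce
  I12: { [S → + S .] }  — reduce

Every state is either a pure shift/goto state or contains exactly one complete item and nothing to shift — no conflicts. The grammar is LR(0).

Answer: Yes, the grammar is LR(0)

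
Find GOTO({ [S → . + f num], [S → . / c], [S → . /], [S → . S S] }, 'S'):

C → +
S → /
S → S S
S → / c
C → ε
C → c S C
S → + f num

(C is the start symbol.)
GOTO(I, 'S') = CLOSURE({ [A → αX.β] : [A → α.Xβ] ∈ I, X = 'S' })

Items with dot before 'S', with the dot advanced:
  [S → . S S] → [S → S . S]
Closure of the advanced items:
  [S → S . S] has the dot before S: add [S → . /], [S → . S S], [S → . / c], [S → . + f num]

GOTO = { [S → . + f num], [S → . / c], [S → . /], [S → . S S], [S → S . S] }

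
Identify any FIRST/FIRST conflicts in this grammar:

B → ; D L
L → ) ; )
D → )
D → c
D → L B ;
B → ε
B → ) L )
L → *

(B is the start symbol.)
A FIRST/FIRST conflict occurs when two productions N → α and N → β for the same non-terminal have FIRST(α) ∩ FIRST(β) ≠ ∅ (with ε ∈ FIRST of a nullable right-hand side, so two nullable alternatives also conflict).

FIRST sets of the non-terminals at (or reachable through a nullable prefix from) the front of some alternative:
  FIRST(L) = { ')', '*' }

Productions for B:
  B → ; D L: FIRST = { ';' }
  B → ε: FIRST = { ε }
  B → ) L ): FIRST = { ')' }
Productions for L:
  L → ) ; ): FIRST = { ')' }
  L → *: FIRST = { '*' }
Productions for D:
  D → ): FIRST = { ')' }
  D → c: FIRST = { 'c' }
  D → L B ;: FIRST = { ')', '*' }

Conflict for D: D → ) and D → L B ;
  Overlap: { ')' }

Answer: Yes. D → ')' / D → L B ';' on { ')' }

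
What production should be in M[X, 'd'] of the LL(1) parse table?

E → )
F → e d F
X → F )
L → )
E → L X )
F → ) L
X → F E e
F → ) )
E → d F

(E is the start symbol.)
Empty (error entry)

To find M[X, 'd'], we find productions for X where 'd' is in the predict set (PREDICT(N → α) = (FIRST(α) \ {ε}) ∪ (FOLLOW(N) if α ⇒* ε)).

Relevant sets:
  FIRST(F) = { ')', 'e' }

X → F ): PREDICT = { ')', 'e' }
X → F E e: PREDICT = { ')', 'e' }

M[X, 'd'] is empty (no production applies)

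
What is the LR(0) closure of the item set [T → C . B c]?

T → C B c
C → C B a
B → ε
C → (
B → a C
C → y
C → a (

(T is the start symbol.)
Start with: [T → C . B c]
  [T → C . B c] has the dot before B: add [B → .], [B → . a C]
No further items can be added.

CLOSURE = { [B → . a C], [B → .], [T → C . B c] }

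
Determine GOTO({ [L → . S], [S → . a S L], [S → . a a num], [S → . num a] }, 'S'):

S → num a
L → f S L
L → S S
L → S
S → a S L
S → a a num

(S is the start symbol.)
{ [L → S .] }

GOTO(I, 'S') = CLOSURE({ [A → αX.β] : [A → α.Xβ] ∈ I, X = 'S' })

Items with dot before 'S', with the dot advanced:
  [L → . S] → [L → S .]
Closure adds nothing (no advanced item has the dot before a non-terminal).

GOTO = { [L → S .] }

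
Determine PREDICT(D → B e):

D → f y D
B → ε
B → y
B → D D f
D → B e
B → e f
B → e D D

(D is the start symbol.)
PREDICT(D → B e) = (FIRST(RHS) \ {ε}) ∪ (FOLLOW(D) if ε ∈ FIRST(RHS), i.e. RHS ⇒* ε)
FIRST(B) = { 'e', 'f', 'y', ε }
FIRST(B e) = { 'e', 'f', 'y' }
ε ∉ FIRST(B e), so FOLLOW(D) is not added.
PREDICT(D → B e) = { 'e', 'f', 'y' }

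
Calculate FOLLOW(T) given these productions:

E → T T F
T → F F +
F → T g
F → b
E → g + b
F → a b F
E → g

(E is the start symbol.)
{ 'a', 'b', 'g' }

In E → T T F: T is followed by T F, add FIRST(T F) \ {ε} = { 'a', 'b' }
In E → T T F: T is followed by F, add FIRST(F) \ {ε} = { 'a', 'b' }
In F → T g: T is followed by g, add FIRST(g) \ {ε} = { 'g' }

Taking the union: FOLLOW(T) = { 'a', 'b', 'g' }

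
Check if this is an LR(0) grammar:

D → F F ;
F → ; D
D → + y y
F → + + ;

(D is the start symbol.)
A grammar is LR(0) if no state in the canonical LR(0) collection has:
  - both a shift item (dot before a terminal) and a complete item (shift-reduce conflict), or
  - two or more complete items (reduce-reduce conflict; the accept item [D' → D .] counts as a complete item here).

Augment with D' → D and build the canonical LR(0) collection (I0 = CLOSURE({[D' → . D]}), then GOTO on every symbol after a dot until no new states appear). It has 13 states:
  I0: { [D → . + y y], [D → . F F ;], [D' → . D], [F → . + + ;], [F → . ; D] }  — shift
  I1: { [D → + . y y], [F → + . + ;] }  — shift
  I2: { [D → . + y y], [D → . F F ;], [F → . + + ;], [F → . ; D], [F → ; . D] }  — shift
  I3: { [D' → D .] }  — accept
  I4: { [D → F . F ;], [F → . + + ;], [F → . ; D] }  — shift
  I5: { [F → + . + ;] }  — shift
  I6: { [D → F F . ;] }  — shift
  I7: { [D → F F ; .] }  — reduce
  I8: { [F → + + . ;] }  — shift
  I9: { [F → + + ; .] }  — reduce
  I10: { [F → ; D .] }  — reduce
  I11: { [D → + y . y] }  — shift
  I12: { [D → + y y .] }  — reduce

Every state is either a pure shift/goto state or contains exactly one complete item and nothing to shift — no conflicts. The grammar is LR(0).

Answer: Yes, the grammar is LR(0)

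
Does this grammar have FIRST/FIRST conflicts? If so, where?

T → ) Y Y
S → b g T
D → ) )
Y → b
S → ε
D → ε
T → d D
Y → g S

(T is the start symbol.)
A FIRST/FIRST conflict occurs when two productions N → α and N → β for the same non-terminal have FIRST(α) ∩ FIRST(β) ≠ ∅ (with ε ∈ FIRST of a nullable right-hand side, so two nullable alternatives also conflict).

Productions for T:
  T → ) Y Y: FIRST = { ')' }
  T → d D: FIRST = { 'd' }
Productions for S:
  S → b g T: FIRST = { 'b' }
  S → ε: FIRST = { ε }
Productions for D:
  D → ) ): FIRST = { ')' }
  D → ε: FIRST = { ε }
Productions for Y:
  Y → b: FIRST = { 'b' }
  Y → g S: FIRST = { 'g' }

All alternatives of each non-terminal have pairwise disjoint FIRST sets.

Answer: No FIRST/FIRST conflicts.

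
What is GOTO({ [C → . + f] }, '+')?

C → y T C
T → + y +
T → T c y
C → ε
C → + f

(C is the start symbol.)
GOTO(I, '+') = CLOSURE({ [A → αX.β] : [A → α.Xβ] ∈ I, X = '+' })

Items with dot before '+', with the dot advanced:
  [C → . + f] → [C → + . f]
Closure adds nothing (no advanced item has the dot before a non-terminal).

GOTO = { [C → + . f] }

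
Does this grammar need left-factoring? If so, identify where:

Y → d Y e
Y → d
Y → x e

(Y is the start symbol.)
Left-factoring is needed when two productions for the same non-terminal
share a common prefix on the right-hand side.

Productions for Y:
  Y → d Y e
  Y → d
  Y → x e

Found common prefix 'd' in productions for Y

Answer: Yes, Y has productions with common prefix 'd'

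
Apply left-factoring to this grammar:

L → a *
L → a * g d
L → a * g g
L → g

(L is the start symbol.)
Left-factoring transforms A → αβ₁ | αβ₂ into A → αA' and A' → β₁ | β₂
(α is the longest common prefix among the alternatives). Repeat until
no nonterminal has two alternatives with a common prefix.

Round 1: L has alternatives sharing prefix 'a *'. Introduce L': L → a * L'
  Add: L' → ε
  Add: L' → g d
  Add: L' → g g

Round 2: L' has alternatives sharing prefix 'g'. Introduce L'': L' → g L''
  Add: L'' → d
  Add: L'' → g

No remaining common prefixes — done.

Resulting grammar:
L → a * L'
L' → ε
L' → g L''
L'' → d
L'' → g
L → g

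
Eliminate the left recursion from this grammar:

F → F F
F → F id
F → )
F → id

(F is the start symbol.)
F is directly left-recursive. The standard transformation for
  A → A α₁ | ... | A α_m | β₁ | ... | β_n
is
  A  → β₁ A' | ... | β_n A'
  A' → α₁ A' | ... | α_m A' | ε

F → ) becomes F → ) F'
F → id becomes F → id F'
F → F F becomes F' → F F'
F → F id becomes F' → id F'
Add F' → ε

Resulting grammar:
F → ) F'
F → id F'
F' → F F'
F' → id F'
F' → ε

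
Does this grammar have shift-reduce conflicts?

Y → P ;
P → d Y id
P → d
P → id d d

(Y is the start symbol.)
Yes — I3: [P → d .] vs [P → . d]

Augment with Y' → Y and build the canonical LR(0) collection (I0 = CLOSURE({[Y' → . Y]}), then GOTO on every symbol after a dot until no new states appear). It has 10 states:
  I0: { [P → . d Y id], [P → . d], [P → . id d d], [Y → . P ;], [Y' → . Y] }  — shift
  I1: { [Y → P . ;] }  — shift
  I2: { [Y' → Y .] }  — accept
  I3: { [P → . d Y id], [P → . d], [P → . id d d], [P → d . Y id], [P → d .], [Y → . P ;] }  — shift, reduce
  I4: { [P → id . d d] }  — shift
  I5: { [P → id d . d] }  — shift
  I6: { [P → id d d .] }  — reduce
  I7: { [P → d Y . id] }  — shift
  I8: { [P → d Y id .] }  — reduce
  I9: { [Y → P ; .] }  — reduce

I3 contains reduce item [P → d .] and shift items [P → . d], [P → . d Y id], [P → . id d d] — shift-reduce conflict.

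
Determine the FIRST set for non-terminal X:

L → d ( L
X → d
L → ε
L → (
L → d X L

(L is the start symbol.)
{ 'd' }

From X → d:
  - d is a terminal: add 'd' and stop

Collecting: FIRST(X) = { 'd' }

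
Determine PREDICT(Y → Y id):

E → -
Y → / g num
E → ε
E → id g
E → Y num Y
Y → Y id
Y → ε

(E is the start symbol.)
{ '/', 'id' }

PREDICT(Y → Y id) = (FIRST(RHS) \ {ε}) ∪ (FOLLOW(Y) if ε ∈ FIRST(RHS), i.e. RHS ⇒* ε)
FIRST(Y) = { '/', 'id', ε }
FIRST(Y id) = { '/', 'id' }
ε ∉ FIRST(Y id), so FOLLOW(Y) is not added.
PREDICT(Y → Y id) = { '/', 'id' }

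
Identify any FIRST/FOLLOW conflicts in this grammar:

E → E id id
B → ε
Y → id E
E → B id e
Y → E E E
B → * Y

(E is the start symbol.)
No FIRST/FOLLOW conflicts.

Nullable non-terminals: B.

B: nullable alternative(s) B → ε; FOLLOW(B) = { 'id' }
  B → ε: FIRST \ {ε} = { } — this is the only nullable alternative, skip
  B → * Y: FIRST \ {ε} = { '*' } — disjoint from FOLLOW(B)

E, Y have no nullable alternative, so no FIRST/FOLLOW check is needed there.

No FIRST/FOLLOW conflicts found.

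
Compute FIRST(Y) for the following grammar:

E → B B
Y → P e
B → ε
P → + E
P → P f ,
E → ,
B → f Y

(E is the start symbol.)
To compute FIRST(Y), examine every production with Y on the left-hand side, reading each right-hand side left to right until a non-nullable symbol is reached.

FIRST sets of the other non-terminals involved (by the same procedure, iterated to a fixed point):
  FIRST(P) = { '+' }

From Y → P e:
  - P is a non-terminal: add FIRST(P) \ {ε} = { '+' }
    P is not nullable, so stop

Collecting: FIRST(Y) = { '+' }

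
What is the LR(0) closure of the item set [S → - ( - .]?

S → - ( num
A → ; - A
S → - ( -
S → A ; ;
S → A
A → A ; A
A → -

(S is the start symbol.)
To compute CLOSURE, for each item [A → α.Bβ] where B is a non-terminal, add [B → .γ] for all productions B → γ; repeat for the newly added items until nothing changes.

Start with: [S → - ( - .]
The dot is at the end, so nothing is added.

CLOSURE = { [S → - ( - .] }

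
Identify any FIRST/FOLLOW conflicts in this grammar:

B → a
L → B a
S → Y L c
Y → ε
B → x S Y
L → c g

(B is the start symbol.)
No FIRST/FOLLOW conflicts.

Nullable non-terminals: Y.
Y has a nullable alternative but only one production, so nothing to check.

B, L, S have no nullable alternative, so no FIRST/FOLLOW check is needed there.

No FIRST/FOLLOW conflicts found.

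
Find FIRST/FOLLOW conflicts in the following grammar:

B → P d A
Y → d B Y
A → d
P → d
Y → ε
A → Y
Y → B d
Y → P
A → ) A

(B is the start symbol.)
Yes. Y → d B Y with FOLLOW(Y) on { 'd' }; Y → B d with FOLLOW(Y) on { 'd' }; Y → P with FOLLOW(Y) on { 'd' }; A → d with FOLLOW(A) on { 'd' }

Nullable non-terminals: A, Y.
FIRST sets used below: FIRST(Y) = { 'd', ε }, FIRST(B) = { 'd' }, FIRST(P) = { 'd' }

A: nullable alternative(s) A → Y; FOLLOW(A) = { $, 'd' }
  A → d: FIRST \ {ε} = { 'd' } — overlaps FOLLOW(A) on { 'd' }: CONFLICT
  A → Y: FIRST \ {ε} = { 'd' } — this is the only nullable alternative, skip
  A → ) A: FIRST \ {ε} = { ')' } — disjoint from FOLLOW(A)

Y: nullable alternative(s) Y → ε; FOLLOW(Y) = { $, 'd' }
  Y → d B Y: FIRST \ {ε} = { 'd' } — overlaps FOLLOW(Y) on { 'd' }: CONFLICT
  Y → ε: FIRST \ {ε} = { } — this is the only nullable alternative, skip
  Y → B d: FIRST \ {ε} = { 'd' } — overlaps FOLLOW(Y) on { 'd' }: CONFLICT
  Y → P: FIRST \ {ε} = { 'd' } — overlaps FOLLOW(Y) on { 'd' }: CONFLICT

B, P have no nullable alternative, so no FIRST/FOLLOW check is needed there.

So the grammar has 4 FIRST/FOLLOW conflicts (marked CONFLICT above).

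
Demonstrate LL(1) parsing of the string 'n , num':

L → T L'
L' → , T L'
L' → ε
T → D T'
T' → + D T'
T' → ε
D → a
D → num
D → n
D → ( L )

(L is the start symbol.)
LL(1) parsing maintains a stack (initially the start symbol over $) and the input. At each step: if the stack top is a terminal, match it against the current input token; if it is a non-terminal N, replace it with the RHS of M[N, lookahead] (the unique production whose predict set contains the lookahead).

Stack is shown with the top on the left.

Stack        Input      Action
------------------------------
L $          n , num $  output L → T L'
T L' $       n , num $  output T → D T'
D T' L' $    n , num $  output D → n
n T' L' $    n , num $  match 'n'
T' L' $      , num $    output T' → ε
L' $         , num $    output L' → , T L'
, T L' $     , num $    match ','
T L' $       num $      output T → D T'
D T' L' $    num $      output D → num
num T' L' $  num $      match 'num'
T' L' $      $          output T' → ε
L' $         $          output L' → ε
$            $          accept

The string is accepted.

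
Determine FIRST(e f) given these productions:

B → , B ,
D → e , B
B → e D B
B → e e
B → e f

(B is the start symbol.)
{ 'e' }

To compute FIRST(e f), process the symbols left to right:
Symbol e is a terminal. Add 'e' and stop.
FIRST(e f) = { 'e' }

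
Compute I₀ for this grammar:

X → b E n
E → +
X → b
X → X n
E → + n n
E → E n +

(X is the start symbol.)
{ [X → . X n], [X → . b E n], [X → . b], [X' → . X] }

First, augment the grammar with X' → X
I₀ = CLOSURE({ [X' → . X] }):
  [X' → . X] has the dot before X: add [X → . b E n], [X → . b], [X → . X n]
No further items can be added.

I₀ = { [X → . X n], [X → . b E n], [X → . b], [X' → . X] }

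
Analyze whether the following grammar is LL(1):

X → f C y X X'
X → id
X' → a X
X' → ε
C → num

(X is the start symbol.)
A grammar is LL(1) if for each non-terminal N with multiple productions, the predict sets of those productions are pairwise disjoint, where PREDICT(N → α) = (FIRST(α) \ {ε}) ∪ (FOLLOW(N) if α ⇒* ε).

Relevant sets:
  FOLLOW(X') = { $, 'a' }

For X:
  PREDICT(X → f C y X X') = { 'f' }
  PREDICT(X → id) = { 'id' }
For X':
  PREDICT(X' → a X) = { 'a' }
  PREDICT(X' → ε) = { $, 'a' }
C has a single production, so nothing to check there.

Conflict found: Predict set conflict for X': { 'a' }
The grammar is NOT LL(1).

Answer: No. Predict set conflict for X': { 'a' }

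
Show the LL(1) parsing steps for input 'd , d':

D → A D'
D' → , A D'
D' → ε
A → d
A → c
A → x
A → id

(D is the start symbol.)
LL(1) parsing maintains a stack (initially the start symbol over $) and the input. At each step: if the stack top is a terminal, match it against the current input token; if it is a non-terminal N, replace it with the RHS of M[N, lookahead] (the unique production whose predict set contains the lookahead).

Stack is shown with the top on the left.

Stack     Input    Action
-------------------------
D $       d , d $  output D → A D'
A D' $    d , d $  output A → d
d D' $    d , d $  match 'd'
D' $      , d $    output D' → , A D'
, A D' $  , d $    match ','
A D' $    d $      output A → d
d D' $    d $      match 'd'
D' $      $        output D' → ε
$         $        accept

The string is accepted.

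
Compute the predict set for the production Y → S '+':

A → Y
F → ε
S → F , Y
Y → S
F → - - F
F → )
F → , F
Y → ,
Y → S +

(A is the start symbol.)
PREDICT(Y → S '+') = (FIRST(RHS) \ {ε}) ∪ (FOLLOW(Y) if ε ∈ FIRST(RHS), i.e. RHS ⇒* ε)
FIRST(S) = { ')', ',', '-' }
FIRST(S '+') = { ')', ',', '-' }
ε ∉ FIRST(S '+'), so FOLLOW(Y) is not added.
PREDICT(Y → S '+') = { ')', ',', '-' }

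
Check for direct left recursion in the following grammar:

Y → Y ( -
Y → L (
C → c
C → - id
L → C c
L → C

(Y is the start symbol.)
Y → Y ( -: LEFT RECURSIVE (starts with Y)
Y → L (: starts with L
C → c: starts with c
C → - id: starts with '-'
L → C c: starts with C
L → C: starts with C

The grammar has direct left recursion on: Y.

Answer: Yes, Y is left-recursive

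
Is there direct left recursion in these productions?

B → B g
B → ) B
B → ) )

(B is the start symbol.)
Direct left recursion occurs when N → N α for some non-terminal N (the right-hand side begins with the left-hand side itself).

B → B g: LEFT RECURSIVE (starts with B)
B → ) B: starts with ')'
B → ) ): starts with ')'

The grammar has direct left recursion on: B.

Answer: Yes, B is left-recursive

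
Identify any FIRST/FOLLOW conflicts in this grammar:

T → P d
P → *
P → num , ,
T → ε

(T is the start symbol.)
A FIRST/FOLLOW conflict occurs when a non-terminal N has a nullable alternative N → β (β ⇒* ε) and another alternative N → α with FIRST(α) ∩ FOLLOW(N) ≠ ∅: on such a lookahead the parser cannot decide between expanding α and letting N vanish via β.

Nullable non-terminals: T.
FIRST sets used below: FIRST(P) = { '*', 'num' }

T: nullable alternative(s) T → ε; FOLLOW(T) = { $ }
  T → P d: FIRST \ {ε} = { '*', 'num' } — disjoint from FOLLOW(T)
  T → ε: FIRST \ {ε} = { } — this is the only nullable alternative, skip

P has no nullable alternative, so no FIRST/FOLLOW check is needed there.

No FIRST/FOLLOW conflicts found.

Answer: No FIRST/FOLLOW conflicts.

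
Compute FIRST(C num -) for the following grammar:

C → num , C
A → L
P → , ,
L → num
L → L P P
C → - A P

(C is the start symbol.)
FIRST sets of the non-terminals involved (from the grammar, by fixed-point iteration):
  FIRST(C) = { '-', 'num' }

To compute FIRST(C num -), process the symbols left to right:
Symbol C is a non-terminal. Add FIRST(C) \ {ε} = { '-', 'num' }
C is not nullable (ε ∉ FIRST(C)), so stop here.
FIRST(C num -) = { '-', 'num' }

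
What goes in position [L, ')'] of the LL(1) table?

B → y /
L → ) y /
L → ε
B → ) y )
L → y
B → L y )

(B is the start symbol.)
To find M[L, ')'], we find productions for L where ')' is in the predict set (PREDICT(N → α) = (FIRST(α) \ {ε}) ∪ (FOLLOW(N) if α ⇒* ε)).

Relevant sets:
  FOLLOW(L) = { 'y' }

L → ) y /: PREDICT = { ')' }
  ')' is in predict set, so this production goes in M[L, ')']
L → ε: PREDICT = { 'y' }
L → y: PREDICT = { 'y' }

M[L, ')'] = L → ) y /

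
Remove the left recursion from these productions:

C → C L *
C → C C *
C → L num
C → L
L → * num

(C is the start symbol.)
C → L num C'
C → L C'
C' → L * C'
C' → C * C'
C' → ε
L → * num

C is directly left-recursive. The standard transformation for
  A → A α₁ | ... | A α_m | β₁ | ... | β_n
is
  A  → β₁ A' | ... | β_n A'
  A' → α₁ A' | ... | α_m A' | ε

C → L num becomes C → L num C'
C → L becomes C → L C'
C → C L * becomes C' → L * C'
C → C C * becomes C' → C * C'
Add C' → ε

Productions for other non-terminals are unchanged:
  L → * num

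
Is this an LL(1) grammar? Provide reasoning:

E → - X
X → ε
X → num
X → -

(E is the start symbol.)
Yes, the grammar is LL(1).

A grammar is LL(1) if for each non-terminal N with multiple productions, the predict sets of those productions are pairwise disjoint, where PREDICT(N → α) = (FIRST(α) \ {ε}) ∪ (FOLLOW(N) if α ⇒* ε).

Relevant sets:
  FOLLOW(X) = { $ }

For X:
  PREDICT(X → ε) = { $ }
  PREDICT(X → num) = { 'num' }
  PREDICT(X → '-') = { '-' }
E has a single production, so nothing to check there.

All predict sets are disjoint. The grammar IS LL(1).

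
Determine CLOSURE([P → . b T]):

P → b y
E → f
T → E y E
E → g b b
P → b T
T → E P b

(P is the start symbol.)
{ [P → . b T] }

To compute CLOSURE, for each item [A → α.Bβ] where B is a non-terminal, add [B → .γ] for all productions B → γ; repeat for the newly added items until nothing changes.

Start with: [P → . b T]
The dot precedes the terminal b, so nothing is added.

CLOSURE = { [P → . b T] }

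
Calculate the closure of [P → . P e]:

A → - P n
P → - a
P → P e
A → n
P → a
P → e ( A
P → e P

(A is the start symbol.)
To compute CLOSURE, for each item [A → α.Bβ] where B is a non-terminal, add [B → .γ] for all productions B → γ; repeat for the newly added items until nothing changes.

Start with: [P → . P e]
  [P → . P e] has the dot before P: add [P → . - a], [P → . a], [P → . e ( A], [P → . e P]
No further items can be added.

CLOSURE = { [P → . - a], [P → . P e], [P → . a], [P → . e ( A], [P → . e P] }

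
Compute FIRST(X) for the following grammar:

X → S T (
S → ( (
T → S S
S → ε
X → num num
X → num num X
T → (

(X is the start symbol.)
FIRST sets of the other non-terminals involved (by the same procedure, iterated to a fixed point):
  FIRST(S) = { '(', ε }
  FIRST(T) = { '(', ε }

From X → S T (:
  - S is a non-terminal: add FIRST(S) \ {ε} = { '(' }
    S is nullable, so continue to the next symbol
  - T is a non-terminal: add FIRST(T) \ {ε} = { '(' }
    T is nullable, so continue to the next symbol
  - '(' is a terminal: add '(' and stop
From X → num num:
  - num is a terminal: add 'num' and stop
From X → num num X:
  - num is a terminal: add 'num' and stop

Collecting: FIRST(X) = { '(', 'num' }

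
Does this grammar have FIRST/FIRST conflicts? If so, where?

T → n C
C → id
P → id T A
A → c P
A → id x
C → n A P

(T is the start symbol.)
No FIRST/FIRST conflicts.

Productions for C:
  C → id: FIRST = { 'id' }
  C → n A P: FIRST = { 'n' }
Productions for A:
  A → c P: FIRST = { 'c' }
  A → id x: FIRST = { 'id' }
T, P have only one production, so no FIRST/FIRST conflict is possible there.

All alternatives of each non-terminal have pairwise disjoint FIRST sets.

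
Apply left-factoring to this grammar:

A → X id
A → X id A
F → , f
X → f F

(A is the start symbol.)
A → X id A'
A' → ε
A' → A
F → , f
X → f F

Left-factoring transforms A → αβ₁ | αβ₂ into A → αA' and A' → β₁ | β₂
(α is the longest common prefix among the alternatives). Repeat until
no nonterminal has two alternatives with a common prefix.

Round 1: A has alternatives sharing prefix 'X id'. Introduce A': A → X id A'
  Add: A' → ε
  Add: A' → A

No remaining common prefixes — done.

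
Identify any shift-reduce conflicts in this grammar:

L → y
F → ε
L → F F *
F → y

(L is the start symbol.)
Yes — I0: [F → .] vs [F → . y]; I1: [F → .] vs [F → . y]

Augment with L' → L and build the canonical LR(0) collection (I0 = CLOSURE({[L' → . L]}), then GOTO on every symbol after a dot until no new states appear). It has 7 states:
  I0: { [F → . y], [F → .], [L → . F F *], [L → . y], [L' → . L] }  — shift, reduce
  I1: { [F → . y], [F → .], [L → F . F *] }  — shift, reduce
  I2: { [L' → L .] }  — accept
  I3: { [F → y .], [L → y .] }  — 2 reduces
  I4: { [L → F F . *] }  — shift
  I5: { [F → y .] }  — reduce
  I6: { [L → F F * .] }  — reduce

I0 contains reduce item [F → .] and shift items [F → . y], [L → . y] — shift-reduce conflict.
I1 contains reduce item [F → .] and shift item [F → . y] — shift-reduce conflict.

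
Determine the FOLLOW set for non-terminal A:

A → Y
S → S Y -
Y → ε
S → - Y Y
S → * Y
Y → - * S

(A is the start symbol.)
A is the start symbol, so $ ∈ FOLLOW(A).
A does not occur on any right-hand side.

Taking the union: FOLLOW(A) = { $ }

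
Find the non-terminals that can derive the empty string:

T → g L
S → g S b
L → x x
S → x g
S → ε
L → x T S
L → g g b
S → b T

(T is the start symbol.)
{ 'S' }

ε-productions: S → ε
So S is immediately nullable.
No further non-terminal can be added: every production for the remaining non-terminals contains a terminal or a non-nullable non-terminal.
Nullable = { 'S' }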